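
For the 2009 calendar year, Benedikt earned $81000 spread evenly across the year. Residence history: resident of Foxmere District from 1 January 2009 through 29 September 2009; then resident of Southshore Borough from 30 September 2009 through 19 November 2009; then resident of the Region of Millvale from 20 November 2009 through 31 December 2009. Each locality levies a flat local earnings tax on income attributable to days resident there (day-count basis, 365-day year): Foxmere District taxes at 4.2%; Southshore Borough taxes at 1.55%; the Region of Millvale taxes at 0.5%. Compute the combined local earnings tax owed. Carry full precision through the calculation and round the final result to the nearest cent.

$2757.22

Foxmere District, 1 January – 29 September 2009: 272 days → $81000 × 4.2% × 272/365 = $2535.1890
Southshore Borough, 30 September – 19 November 2009: 51 days → $81000 × 1.55% × 51/365 = $175.4260
The Region of Millvale, 20 November – 31 December 2009: 42 days → $81000 × 0.5% × 42/365 = $46.6027
Total = $2757.2178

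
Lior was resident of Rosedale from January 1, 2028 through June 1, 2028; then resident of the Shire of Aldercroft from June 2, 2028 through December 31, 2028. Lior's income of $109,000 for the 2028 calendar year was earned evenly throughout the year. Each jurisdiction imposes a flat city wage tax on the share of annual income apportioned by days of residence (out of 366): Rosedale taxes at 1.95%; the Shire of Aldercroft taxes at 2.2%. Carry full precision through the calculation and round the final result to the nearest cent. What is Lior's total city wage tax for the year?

Rosedale, January 1 – June 1, 2028: 153 days → $109,000 × 1.95% × 153/366 = $888.5287
The Shire of Aldercroft, June 2 – December 31, 2028: 213 days → $109,000 × 2.2% × 213/366 = $1,395.5574
Total = $2,284.0861

$2,284.09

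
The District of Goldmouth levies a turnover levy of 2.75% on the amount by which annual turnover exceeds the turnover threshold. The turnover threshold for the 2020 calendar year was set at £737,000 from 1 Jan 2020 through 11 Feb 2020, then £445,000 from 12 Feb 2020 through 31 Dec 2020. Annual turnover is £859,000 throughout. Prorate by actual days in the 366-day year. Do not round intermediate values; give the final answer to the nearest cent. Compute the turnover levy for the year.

1 Jan – 11 Feb 2020: 42 days, exemption £737,000 → (£859,000 − £737,000) × 2.75% × 42/366 = £385.0000
12 Feb – 31 Dec 2020: 324 days, exemption £445,000 → (£859,000 − £445,000) × 2.75% × 324/366 = £10,078.5246
Total = £10,463.5246

£10,463.52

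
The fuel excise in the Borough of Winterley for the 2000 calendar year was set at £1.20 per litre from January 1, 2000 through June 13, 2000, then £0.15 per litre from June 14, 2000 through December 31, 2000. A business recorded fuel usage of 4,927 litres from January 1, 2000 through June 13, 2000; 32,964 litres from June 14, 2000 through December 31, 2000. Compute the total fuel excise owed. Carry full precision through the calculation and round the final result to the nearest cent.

January 1 – June 13, 2000: 4,927 litres at £1.20/litre → £5,912.40
June 14 – December 31, 2000: 32,964 litres at £0.15/litre → £4,944.60

£10,857.00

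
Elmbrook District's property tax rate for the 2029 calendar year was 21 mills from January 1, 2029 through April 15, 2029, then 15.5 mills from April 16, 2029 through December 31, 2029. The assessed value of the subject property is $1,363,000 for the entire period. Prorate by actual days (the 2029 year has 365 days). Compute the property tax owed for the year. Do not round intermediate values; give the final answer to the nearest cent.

$23,283.03

January 1 – April 15, 2029: 105 days at 21 mills → $1,363,000 × 2.1% × 105/365 = $8,234.0137
April 16 – December 31, 2029: 260 days at 15.5 mills → $1,363,000 × 1.55% × 260/365 = $15,049.0137
Total = $23,283.0274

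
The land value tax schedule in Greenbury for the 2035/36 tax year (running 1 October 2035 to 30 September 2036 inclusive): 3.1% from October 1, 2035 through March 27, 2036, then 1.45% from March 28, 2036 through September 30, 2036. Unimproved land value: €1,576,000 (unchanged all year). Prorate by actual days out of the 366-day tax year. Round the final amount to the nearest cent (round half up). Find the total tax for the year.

€35,569.80

October 1, 2035 – March 27, 2036: 179 days at 3.1% → €1,576,000 × 3.1% × 179/366 = €23,894.0546
March 28 – September 30, 2036: 187 days at 1.45% → €1,576,000 × 1.45% × 187/366 = €11,675.7486
Total = €35,569.8033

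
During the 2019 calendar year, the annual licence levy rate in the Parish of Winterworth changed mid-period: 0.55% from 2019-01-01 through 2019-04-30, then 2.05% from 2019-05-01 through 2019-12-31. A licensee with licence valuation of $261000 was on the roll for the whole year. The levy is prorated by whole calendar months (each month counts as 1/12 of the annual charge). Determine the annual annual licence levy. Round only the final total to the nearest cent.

2019-01-01 to 2019-04-30: 4 months at 0.55% → $261000 × 0.55% × 4/12 = $478.5000
2019-05-01 to 2019-12-31: 8 months at 2.05% → $261000 × 2.05% × 8/12 = $3567.0000
Total = $4045.5000

$4045.50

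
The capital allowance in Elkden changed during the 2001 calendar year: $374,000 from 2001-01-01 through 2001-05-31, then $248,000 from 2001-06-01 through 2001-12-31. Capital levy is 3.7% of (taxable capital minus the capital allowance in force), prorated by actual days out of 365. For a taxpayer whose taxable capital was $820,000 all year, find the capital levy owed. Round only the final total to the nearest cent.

$19,235.34

2001-01-01 to 2001-05-31: 151 days, exemption $374,000 → ($820,000 − $374,000) × 3.7% × 151/365 = $6,826.8548
2001-06-01 to 2001-12-31: 214 days, exemption $248,000 → ($820,000 − $248,000) × 3.7% × 214/365 = $12,408.4822
Total = $19,235.3370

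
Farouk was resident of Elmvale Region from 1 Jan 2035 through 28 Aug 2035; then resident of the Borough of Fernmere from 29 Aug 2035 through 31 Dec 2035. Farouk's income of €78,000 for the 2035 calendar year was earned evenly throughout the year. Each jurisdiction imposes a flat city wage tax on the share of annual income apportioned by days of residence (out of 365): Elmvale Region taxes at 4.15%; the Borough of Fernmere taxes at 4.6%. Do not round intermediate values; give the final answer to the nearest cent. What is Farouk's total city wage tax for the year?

€3,357.21

Elmvale Region, 1 Jan – 28 Aug 2035: 240 days → €78,000 × 4.15% × 240/365 = €2,128.4384
The Borough of Fernmere, 29 Aug – 31 Dec 2035: 125 days → €78,000 × 4.6% × 125/365 = €1,228.7671
Total = €3,357.2055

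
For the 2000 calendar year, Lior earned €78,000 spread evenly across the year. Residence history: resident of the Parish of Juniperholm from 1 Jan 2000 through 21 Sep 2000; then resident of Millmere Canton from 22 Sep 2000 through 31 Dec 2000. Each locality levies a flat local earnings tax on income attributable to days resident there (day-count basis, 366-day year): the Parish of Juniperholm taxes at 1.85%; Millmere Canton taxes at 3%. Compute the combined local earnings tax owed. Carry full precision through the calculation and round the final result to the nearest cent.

The Parish of Juniperholm, 1 Jan – 21 Sep 2000: 265 days → €78,000 × 1.85% × 265/366 = €1,044.7951
Millmere Canton, 22 Sep – 31 Dec 2000: 101 days → €78,000 × 3% × 101/366 = €645.7377
Total = €1,690.5328

€1,690.53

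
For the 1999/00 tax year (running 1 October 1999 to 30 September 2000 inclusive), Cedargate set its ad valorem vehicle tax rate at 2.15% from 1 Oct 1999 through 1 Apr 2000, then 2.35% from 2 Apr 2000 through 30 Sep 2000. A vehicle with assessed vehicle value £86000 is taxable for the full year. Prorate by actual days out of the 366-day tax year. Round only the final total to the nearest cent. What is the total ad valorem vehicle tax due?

1 Oct 1999 – 1 Apr 2000: 184 days at 2.15% → £86000 × 2.15% × 184/366 = £929.5519
2 Apr – 30 Sep 2000: 182 days at 2.35% → £86000 × 2.35% × 182/366 = £1004.9781
Total = £1934.5301

£1934.53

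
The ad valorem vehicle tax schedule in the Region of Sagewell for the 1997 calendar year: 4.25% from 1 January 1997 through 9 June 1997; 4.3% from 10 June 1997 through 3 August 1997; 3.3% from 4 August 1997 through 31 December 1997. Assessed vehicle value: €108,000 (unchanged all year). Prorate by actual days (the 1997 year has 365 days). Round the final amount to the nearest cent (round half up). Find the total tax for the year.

€4,176.49

1 January – 9 June 1997: 160 days at 4.25% → €108,000 × 4.25% × 160/365 = €2,012.0548
10 June – 3 August 1997: 55 days at 4.3% → €108,000 × 4.3% × 55/365 = €699.7808
4 August – 31 December 1997: 150 days at 3.3% → €108,000 × 3.3% × 150/365 = €1,464.6575
Total = €4,176.4932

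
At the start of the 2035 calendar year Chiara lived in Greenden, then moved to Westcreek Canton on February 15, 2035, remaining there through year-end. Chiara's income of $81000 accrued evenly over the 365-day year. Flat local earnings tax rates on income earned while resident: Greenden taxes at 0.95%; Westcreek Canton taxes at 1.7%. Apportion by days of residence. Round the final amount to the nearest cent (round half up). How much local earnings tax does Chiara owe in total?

$1302.10

Greenden, January 1 – February 14, 2035: 45 days → $81000 × 0.95% × 45/365 = $94.8699
Westcreek Canton, February 15 – December 31, 2035: 320 days → $81000 × 1.7% × 320/365 = $1207.2329
Total = $1302.1027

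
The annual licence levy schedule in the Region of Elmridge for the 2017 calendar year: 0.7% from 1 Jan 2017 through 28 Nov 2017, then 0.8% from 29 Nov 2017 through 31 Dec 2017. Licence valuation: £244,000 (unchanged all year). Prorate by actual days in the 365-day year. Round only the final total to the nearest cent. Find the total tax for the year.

£1,730.06

1 Jan – 28 Nov 2017: 332 days at 0.7% → £244,000 × 0.7% × 332/365 = £1,553.5781
29 Nov – 31 Dec 2017: 33 days at 0.8% → £244,000 × 0.8% × 33/365 = £176.4822
Total = £1,730.0603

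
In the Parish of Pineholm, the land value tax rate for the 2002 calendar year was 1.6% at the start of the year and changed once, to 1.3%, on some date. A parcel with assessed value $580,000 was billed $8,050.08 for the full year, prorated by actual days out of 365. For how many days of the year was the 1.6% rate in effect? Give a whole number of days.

107 days

Let d = days at the first rate; then 365 − d days at the second rate.
$580,000 × [1.6%·d + 1.3%·(365−d)] / 365 = $8,050.08
Solving gives d = 107, so the new rate took effect on April 18, 2002.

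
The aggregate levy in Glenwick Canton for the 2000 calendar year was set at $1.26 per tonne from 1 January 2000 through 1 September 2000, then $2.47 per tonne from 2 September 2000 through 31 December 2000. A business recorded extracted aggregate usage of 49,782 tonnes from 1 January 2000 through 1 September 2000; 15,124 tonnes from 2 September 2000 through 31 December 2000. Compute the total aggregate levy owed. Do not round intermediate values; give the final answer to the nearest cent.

$100081.60

1 January – 1 September 2000: 49,782 tonnes at $1.26/tonne → $62725.32
2 September – 31 December 2000: 15,124 tonnes at $2.47/tonne → $37356.28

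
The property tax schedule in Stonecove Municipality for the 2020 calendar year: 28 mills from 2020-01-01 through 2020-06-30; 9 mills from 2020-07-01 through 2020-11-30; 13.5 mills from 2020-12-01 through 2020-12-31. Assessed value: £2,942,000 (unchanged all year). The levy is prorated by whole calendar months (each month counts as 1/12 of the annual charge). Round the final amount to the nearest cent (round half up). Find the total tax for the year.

£55,530.25

2020-01-01 to 2020-06-30: 6 months at 28 mills → £2,942,000 × 2.8% × 6/12 = £41,188.0000
2020-07-01 to 2020-11-30: 5 months at 9 mills → £2,942,000 × 0.9% × 5/12 = £11,032.5000
2020-12-01 to 2020-12-31: 1 month at 13.5 mills → £2,942,000 × 1.35% × 1/12 = £3,309.7500
Total = £55,530.2500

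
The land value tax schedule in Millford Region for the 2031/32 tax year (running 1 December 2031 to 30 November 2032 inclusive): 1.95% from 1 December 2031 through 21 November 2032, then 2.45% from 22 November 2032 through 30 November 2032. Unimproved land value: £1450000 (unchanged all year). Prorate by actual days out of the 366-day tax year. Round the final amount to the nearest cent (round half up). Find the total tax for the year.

1 December 2031 – 21 November 2032: 357 days at 1.95% → £1450000 × 1.95% × 357/366 = £27579.7131
22 November – 30 November 2032: 9 days at 2.45% → £1450000 × 2.45% × 9/366 = £873.5656
Total = £28453.2787

£28453.28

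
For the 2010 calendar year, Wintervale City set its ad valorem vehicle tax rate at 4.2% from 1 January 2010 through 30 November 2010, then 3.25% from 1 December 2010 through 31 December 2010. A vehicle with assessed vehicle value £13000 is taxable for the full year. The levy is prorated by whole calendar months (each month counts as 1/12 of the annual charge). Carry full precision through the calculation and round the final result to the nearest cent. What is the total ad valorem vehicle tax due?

£535.71

1 January – 30 November 2010: 11 months at 4.2% → £13000 × 4.2% × 11/12 = £500.5000
1 December – 31 December 2010: 1 month at 3.25% → £13000 × 3.25% × 1/12 = £35.2083
Total = £535.7083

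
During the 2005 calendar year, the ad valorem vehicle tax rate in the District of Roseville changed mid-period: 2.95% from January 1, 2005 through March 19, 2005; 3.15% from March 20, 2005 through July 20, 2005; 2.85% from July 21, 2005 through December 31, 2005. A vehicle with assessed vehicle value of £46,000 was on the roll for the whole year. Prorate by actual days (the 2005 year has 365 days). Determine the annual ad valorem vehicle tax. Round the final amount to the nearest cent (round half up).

January 1 – March 19, 2005: 78 days at 2.95% → £46,000 × 2.95% × 78/365 = £289.9890
March 20 – July 20, 2005: 123 days at 3.15% → £46,000 × 3.15% × 123/365 = £488.2932
July 21 – December 31, 2005: 164 days at 2.85% → £46,000 × 2.85% × 164/365 = £589.0521
Total = £1,367.3342

£1,367.33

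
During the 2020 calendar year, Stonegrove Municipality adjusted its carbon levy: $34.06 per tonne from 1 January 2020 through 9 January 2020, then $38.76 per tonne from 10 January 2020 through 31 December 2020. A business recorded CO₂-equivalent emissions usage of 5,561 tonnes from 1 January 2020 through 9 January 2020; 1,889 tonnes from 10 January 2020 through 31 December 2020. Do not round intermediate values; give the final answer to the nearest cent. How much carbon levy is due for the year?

$262625.30

1 January – 9 January 2020: 5,561 tonnes at $34.06/tonne → $189407.66
10 January – 31 December 2020: 1,889 tonnes at $38.76/tonne → $73217.64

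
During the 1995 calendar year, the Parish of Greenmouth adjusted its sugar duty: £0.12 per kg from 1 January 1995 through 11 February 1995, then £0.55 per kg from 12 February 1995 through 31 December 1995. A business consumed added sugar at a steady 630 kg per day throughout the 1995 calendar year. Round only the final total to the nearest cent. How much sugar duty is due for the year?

£115,094.70

1 January – 11 February 1995: 42 days × 630 kg/day = 26,460 kg at £0.12/kg → £3,175.20
12 February – 31 December 1995: 323 days × 630 kg/day = 203,490 kg at £0.55/kg → £111,919.50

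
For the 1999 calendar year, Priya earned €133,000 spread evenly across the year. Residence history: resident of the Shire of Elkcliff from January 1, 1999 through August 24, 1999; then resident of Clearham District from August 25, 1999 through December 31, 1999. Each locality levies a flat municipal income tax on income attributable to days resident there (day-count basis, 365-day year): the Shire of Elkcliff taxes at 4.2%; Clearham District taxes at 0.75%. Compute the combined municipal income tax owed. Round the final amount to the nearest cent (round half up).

€3,964.31

The Shire of Elkcliff, January 1 – August 24, 1999: 236 days → €133,000 × 4.2% × 236/365 = €3,611.7699
Clearham District, August 25 – December 31, 1999: 129 days → €133,000 × 0.75% × 129/365 = €352.5411
Total = €3,964.3110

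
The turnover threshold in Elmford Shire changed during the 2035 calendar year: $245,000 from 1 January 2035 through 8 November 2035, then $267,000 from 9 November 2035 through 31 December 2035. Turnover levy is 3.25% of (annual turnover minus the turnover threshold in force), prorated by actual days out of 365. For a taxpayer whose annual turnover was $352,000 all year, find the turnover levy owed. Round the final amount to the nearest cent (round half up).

1 January – 8 November 2035: 312 days, exemption $245,000 → ($352,000 − $245,000) × 3.25% × 312/365 = $2,972.5479
9 November – 31 December 2035: 53 days, exemption $267,000 → ($352,000 − $267,000) × 3.25% × 53/365 = $401.1301
Total = $3,373.6781

$3,373.68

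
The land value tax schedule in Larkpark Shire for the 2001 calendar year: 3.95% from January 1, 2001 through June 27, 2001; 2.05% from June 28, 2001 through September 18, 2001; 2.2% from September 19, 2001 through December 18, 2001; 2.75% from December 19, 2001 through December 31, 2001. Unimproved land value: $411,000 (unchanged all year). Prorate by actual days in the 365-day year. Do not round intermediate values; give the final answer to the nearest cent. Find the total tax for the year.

$12,489.90

January 1 – June 27, 2001: 178 days at 3.95% → $411,000 × 3.95% × 178/365 = $7,917.0986
June 28 – September 18, 2001: 83 days at 2.05% → $411,000 × 2.05% × 83/365 = $1,915.9356
September 19 – December 18, 2001: 91 days at 2.2% → $411,000 × 2.2% × 91/365 = $2,254.3068
December 19 – December 31, 2001: 13 days at 2.75% → $411,000 × 2.75% × 13/365 = $402.5548
Total = $12,489.8959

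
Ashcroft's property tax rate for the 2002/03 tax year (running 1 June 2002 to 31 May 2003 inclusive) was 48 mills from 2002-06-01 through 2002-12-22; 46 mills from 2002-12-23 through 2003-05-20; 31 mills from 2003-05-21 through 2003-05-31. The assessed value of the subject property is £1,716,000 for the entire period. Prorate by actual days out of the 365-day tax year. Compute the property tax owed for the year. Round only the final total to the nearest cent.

£80,087.84

2002-06-01 to 2002-12-22: 205 days at 48 mills → £1,716,000 × 4.8% × 205/365 = £46,261.4795
2002-12-23 to 2003-05-20: 149 days at 46 mills → £1,716,000 × 4.6% × 149/365 = £32,223.1890
2003-05-21 to 2003-05-31: 11 days at 31 mills → £1,716,000 × 3.1% × 11/365 = £1,603.1671
Total = £80,087.8356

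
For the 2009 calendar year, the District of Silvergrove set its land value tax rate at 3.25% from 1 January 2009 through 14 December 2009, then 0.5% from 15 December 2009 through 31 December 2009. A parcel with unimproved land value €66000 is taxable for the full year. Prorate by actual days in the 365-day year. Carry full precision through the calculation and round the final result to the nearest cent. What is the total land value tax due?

€2060.47

1 January – 14 December 2009: 348 days at 3.25% → €66000 × 3.25% × 348/365 = €2045.0959
15 December – 31 December 2009: 17 days at 0.5% → €66000 × 0.5% × 17/365 = €15.3699
Total = €2060.4658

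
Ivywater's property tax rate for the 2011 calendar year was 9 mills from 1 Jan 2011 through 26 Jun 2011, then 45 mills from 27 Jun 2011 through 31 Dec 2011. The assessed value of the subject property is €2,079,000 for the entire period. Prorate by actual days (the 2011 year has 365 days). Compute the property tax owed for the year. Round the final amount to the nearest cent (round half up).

1 Jan – 26 Jun 2011: 177 days at 9 mills → €2,079,000 × 0.9% × 177/365 = €9,073.5534
27 Jun – 31 Dec 2011: 188 days at 45 mills → €2,079,000 × 4.5% × 188/365 = €48,187.2329
Total = €57,260.7863

€57,260.79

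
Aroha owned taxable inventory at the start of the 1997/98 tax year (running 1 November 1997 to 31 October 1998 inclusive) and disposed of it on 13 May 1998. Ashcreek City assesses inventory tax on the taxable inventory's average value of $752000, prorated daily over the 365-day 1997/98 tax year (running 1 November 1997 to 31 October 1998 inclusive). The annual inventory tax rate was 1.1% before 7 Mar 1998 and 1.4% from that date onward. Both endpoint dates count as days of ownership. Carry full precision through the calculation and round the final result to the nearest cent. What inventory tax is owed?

$4816.92

1 Nov 1997 – 6 Mar 1998: 126 days at 1.1% → $752000 × 1.1% × 126/365 = $2855.5397
7 Mar – 13 May 1998: 68 days at 1.4% → $752000 × 1.4% × 68/365 = $1961.3808
Total = $4816.9205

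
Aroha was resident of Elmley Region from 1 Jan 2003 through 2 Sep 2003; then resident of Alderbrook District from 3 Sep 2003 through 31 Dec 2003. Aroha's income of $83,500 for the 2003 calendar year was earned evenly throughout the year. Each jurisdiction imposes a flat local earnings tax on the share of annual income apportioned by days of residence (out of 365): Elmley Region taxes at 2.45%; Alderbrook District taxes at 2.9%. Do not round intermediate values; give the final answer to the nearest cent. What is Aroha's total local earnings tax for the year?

Elmley Region, 1 Jan – 2 Sep 2003: 245 days → $83,500 × 2.45% × 245/365 = $1,373.1747
Alderbrook District, 3 Sep – 31 Dec 2003: 120 days → $83,500 × 2.9% × 120/365 = $796.1096
Total = $2,169.2842

$2,169.28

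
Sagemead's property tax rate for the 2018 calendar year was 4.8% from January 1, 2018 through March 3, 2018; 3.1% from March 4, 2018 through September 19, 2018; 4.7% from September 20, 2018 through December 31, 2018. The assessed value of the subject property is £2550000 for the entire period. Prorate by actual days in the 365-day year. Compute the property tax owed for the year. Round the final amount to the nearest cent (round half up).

January 1 – March 3, 2018: 62 days at 4.8% → £2550000 × 4.8% × 62/365 = £20791.2329
March 4 – September 19, 2018: 200 days at 3.1% → £2550000 × 3.1% × 200/365 = £43315.0685
September 20 – December 31, 2018: 103 days at 4.7% → £2550000 × 4.7% × 103/365 = £33820.6849
Total = £97926.9863

£97926.99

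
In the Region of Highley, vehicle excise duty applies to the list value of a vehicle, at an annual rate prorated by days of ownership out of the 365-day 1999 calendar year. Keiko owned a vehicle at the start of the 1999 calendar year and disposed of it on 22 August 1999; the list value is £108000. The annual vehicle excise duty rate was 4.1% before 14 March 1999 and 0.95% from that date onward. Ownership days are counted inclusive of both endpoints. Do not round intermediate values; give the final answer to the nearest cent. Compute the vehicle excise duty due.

1 January – 13 March 1999: 72 days at 4.1% → £108000 × 4.1% × 72/365 = £873.4685
14 March – 22 August 1999: 162 days at 0.95% → £108000 × 0.95% × 162/365 = £455.3753
Total = £1328.8438

£1328.84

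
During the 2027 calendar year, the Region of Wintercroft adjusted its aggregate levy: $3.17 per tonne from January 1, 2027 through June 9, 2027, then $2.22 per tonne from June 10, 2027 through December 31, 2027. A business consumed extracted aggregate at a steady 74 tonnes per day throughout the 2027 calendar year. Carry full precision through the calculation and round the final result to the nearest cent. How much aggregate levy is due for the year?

$71210.20

January 1 – June 9, 2027: 160 days × 74 tonnes/day = 11,840 tonnes at $3.17/tonne → $37532.80
June 10 – December 31, 2027: 205 days × 74 tonnes/day = 15,170 tonnes at $2.22/tonne → $33677.40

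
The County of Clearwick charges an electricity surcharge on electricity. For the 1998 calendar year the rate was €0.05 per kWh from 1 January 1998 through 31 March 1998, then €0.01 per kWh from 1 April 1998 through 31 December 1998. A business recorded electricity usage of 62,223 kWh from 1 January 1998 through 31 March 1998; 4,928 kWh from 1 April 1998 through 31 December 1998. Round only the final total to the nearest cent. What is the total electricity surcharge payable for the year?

€3160.43

1 January – 31 March 1998: 62,223 kWh at €0.05/kWh → €3111.15
1 April – 31 December 1998: 4,928 kWh at €0.01/kWh → €49.28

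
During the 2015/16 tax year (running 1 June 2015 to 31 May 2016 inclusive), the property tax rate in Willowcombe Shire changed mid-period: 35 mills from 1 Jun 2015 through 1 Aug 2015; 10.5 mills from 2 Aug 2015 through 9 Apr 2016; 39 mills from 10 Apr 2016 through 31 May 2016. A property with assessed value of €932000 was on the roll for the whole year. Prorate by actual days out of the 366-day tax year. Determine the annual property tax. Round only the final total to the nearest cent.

1 Jun – 1 Aug 2015: 62 days at 35 mills → €932000 × 3.5% × 62/366 = €5525.7923
2 Aug 2015 – 9 Apr 2016: 252 days at 10.5 mills → €932000 × 1.05% × 252/366 = €6737.9016
10 Apr – 31 May 2016: 52 days at 39 mills → €932000 × 3.9% × 52/366 = €5164.1967
Total = €17427.8907

€17427.89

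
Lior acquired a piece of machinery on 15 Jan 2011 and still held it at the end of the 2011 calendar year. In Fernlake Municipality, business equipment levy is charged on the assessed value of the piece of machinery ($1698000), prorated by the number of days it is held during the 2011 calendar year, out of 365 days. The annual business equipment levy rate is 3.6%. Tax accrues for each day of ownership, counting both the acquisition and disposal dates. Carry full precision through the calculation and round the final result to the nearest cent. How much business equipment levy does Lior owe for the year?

$58783.36

Days held (15 Jan – 31 Dec 2011): 351 out of 365
Tax = $1698000 × 3.6% × 351/365 = $58783.3644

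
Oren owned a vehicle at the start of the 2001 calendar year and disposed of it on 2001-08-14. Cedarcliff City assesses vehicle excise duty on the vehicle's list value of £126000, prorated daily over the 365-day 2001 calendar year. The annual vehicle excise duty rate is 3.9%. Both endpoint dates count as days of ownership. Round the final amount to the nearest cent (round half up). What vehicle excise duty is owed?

Days held (2001-01-01 to 2001-08-14): 226 out of 365
Tax = £126000 × 3.9% × 226/365 = £3042.6411

£3042.64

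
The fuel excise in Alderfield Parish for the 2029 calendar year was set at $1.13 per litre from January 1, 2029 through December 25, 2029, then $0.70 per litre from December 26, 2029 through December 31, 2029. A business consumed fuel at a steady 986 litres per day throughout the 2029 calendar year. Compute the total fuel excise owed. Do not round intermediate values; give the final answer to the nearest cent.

January 1 – December 25, 2029: 359 days × 986 litres/day = 353,974 litres at $1.13/litre → $399,990.62
December 26 – December 31, 2029: 6 days × 986 litres/day = 5,916 litres at $0.70/litre → $4,141.20

$404,131.82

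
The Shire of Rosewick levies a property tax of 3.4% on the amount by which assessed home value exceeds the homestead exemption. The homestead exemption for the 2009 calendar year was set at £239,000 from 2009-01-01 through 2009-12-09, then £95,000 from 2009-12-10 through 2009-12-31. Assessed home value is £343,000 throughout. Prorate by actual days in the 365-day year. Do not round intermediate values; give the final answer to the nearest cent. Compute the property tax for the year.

£3,831.10

2009-01-01 to 2009-12-09: 343 days, exemption £239,000 → (£343,000 − £239,000) × 3.4% × 343/365 = £3,322.8712
2009-12-10 to 2009-12-31: 22 days, exemption £95,000 → (£343,000 − £95,000) × 3.4% × 22/365 = £508.2301
Total = £3,831.1014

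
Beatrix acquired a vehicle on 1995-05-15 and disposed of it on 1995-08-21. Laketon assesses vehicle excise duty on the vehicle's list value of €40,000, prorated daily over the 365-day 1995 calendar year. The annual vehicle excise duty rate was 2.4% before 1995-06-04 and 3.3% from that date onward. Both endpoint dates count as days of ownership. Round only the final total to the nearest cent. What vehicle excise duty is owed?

1995-05-15 to 1995-06-03: 20 days at 2.4% → €40,000 × 2.4% × 20/365 = €52.6027
1995-06-04 to 1995-08-21: 79 days at 3.3% → €40,000 × 3.3% × 79/365 = €285.6986
Total = €338.3014

€338.30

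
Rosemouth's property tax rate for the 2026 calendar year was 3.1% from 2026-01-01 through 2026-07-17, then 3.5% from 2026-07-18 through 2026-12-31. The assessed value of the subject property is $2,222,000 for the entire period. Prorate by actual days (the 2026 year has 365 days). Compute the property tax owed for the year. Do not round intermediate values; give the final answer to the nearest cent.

$72,948.56

2026-01-01 to 2026-07-17: 198 days at 3.1% → $2,222,000 × 3.1% × 198/365 = $37,366.1260
2026-07-18 to 2026-12-31: 167 days at 3.5% → $2,222,000 × 3.5% × 167/365 = $35,582.4384
Total = $72,948.5644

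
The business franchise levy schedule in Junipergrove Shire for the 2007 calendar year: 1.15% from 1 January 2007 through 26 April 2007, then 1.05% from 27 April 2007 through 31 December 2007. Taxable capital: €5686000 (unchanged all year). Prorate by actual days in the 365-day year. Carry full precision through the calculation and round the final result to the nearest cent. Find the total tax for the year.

€61510.06

1 January – 26 April 2007: 116 days at 1.15% → €5686000 × 1.15% × 116/365 = €20781.1616
27 April – 31 December 2007: 249 days at 1.05% → €5686000 × 1.05% × 249/365 = €40728.8959
Total = €61510.0575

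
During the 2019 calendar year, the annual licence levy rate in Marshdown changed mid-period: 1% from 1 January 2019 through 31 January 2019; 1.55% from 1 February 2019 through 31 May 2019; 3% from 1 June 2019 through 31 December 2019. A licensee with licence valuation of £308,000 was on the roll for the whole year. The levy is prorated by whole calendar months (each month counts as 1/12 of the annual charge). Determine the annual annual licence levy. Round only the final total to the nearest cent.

1 January – 31 January 2019: 1 month at 1% → £308,000 × 1% × 1/12 = £256.6667
1 February – 31 May 2019: 4 months at 1.55% → £308,000 × 1.55% × 4/12 = £1,591.3333
1 June – 31 December 2019: 7 months at 3% → £308,000 × 3% × 7/12 = £5,390.0000
Total = £7,238.0000

£7,238.00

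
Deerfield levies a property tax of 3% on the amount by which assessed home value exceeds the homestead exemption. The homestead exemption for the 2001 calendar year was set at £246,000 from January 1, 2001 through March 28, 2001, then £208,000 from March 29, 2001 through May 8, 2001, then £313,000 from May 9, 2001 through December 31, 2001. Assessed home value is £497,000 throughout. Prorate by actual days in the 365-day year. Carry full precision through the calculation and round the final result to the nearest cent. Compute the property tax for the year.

January 1 – March 28, 2001: 87 days, exemption £246,000 → (£497,000 − £246,000) × 3% × 87/365 = £1,794.8219
March 29 – May 8, 2001: 41 days, exemption £208,000 → (£497,000 − £208,000) × 3% × 41/365 = £973.8904
May 9 – December 31, 2001: 237 days, exemption £313,000 → (£497,000 − £313,000) × 3% × 237/365 = £3,584.2192
Total = £6,352.9315

£6,352.93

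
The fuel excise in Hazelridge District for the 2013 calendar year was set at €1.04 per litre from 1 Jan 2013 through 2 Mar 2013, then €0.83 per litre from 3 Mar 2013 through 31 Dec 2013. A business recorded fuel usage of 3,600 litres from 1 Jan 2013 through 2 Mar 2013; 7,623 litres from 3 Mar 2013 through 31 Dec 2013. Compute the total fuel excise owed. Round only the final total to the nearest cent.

€10,071.09

1 Jan – 2 Mar 2013: 3,600 litres at €1.04/litre → €3,744.00
3 Mar – 31 Dec 2013: 7,623 litres at €0.83/litre → €6,327.09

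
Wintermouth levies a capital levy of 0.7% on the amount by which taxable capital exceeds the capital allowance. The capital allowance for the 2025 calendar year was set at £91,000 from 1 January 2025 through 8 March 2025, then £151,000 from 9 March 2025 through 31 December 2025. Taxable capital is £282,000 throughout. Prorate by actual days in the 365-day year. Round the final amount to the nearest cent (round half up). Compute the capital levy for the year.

1 January – 8 March 2025: 67 days, exemption £91,000 → (£282,000 − £91,000) × 0.7% × 67/365 = £245.4219
9 March – 31 December 2025: 298 days, exemption £151,000 → (£282,000 − £151,000) × 0.7% × 298/365 = £748.6740
Total = £994.0959

£994.10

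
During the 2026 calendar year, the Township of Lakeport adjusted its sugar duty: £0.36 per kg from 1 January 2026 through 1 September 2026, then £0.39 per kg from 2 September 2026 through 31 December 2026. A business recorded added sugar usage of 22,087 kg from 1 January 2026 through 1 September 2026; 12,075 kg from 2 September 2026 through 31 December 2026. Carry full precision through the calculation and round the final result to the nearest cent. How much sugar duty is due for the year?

£12,660.57

1 January – 1 September 2026: 22,087 kg at £0.36/kg → £7,951.32
2 September – 31 December 2026: 12,075 kg at £0.39/kg → £4,709.25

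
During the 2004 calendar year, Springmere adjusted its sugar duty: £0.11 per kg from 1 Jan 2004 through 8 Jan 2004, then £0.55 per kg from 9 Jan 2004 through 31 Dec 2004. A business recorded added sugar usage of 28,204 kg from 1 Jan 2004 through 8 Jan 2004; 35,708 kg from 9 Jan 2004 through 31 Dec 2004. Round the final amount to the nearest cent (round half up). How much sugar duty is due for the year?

1 Jan – 8 Jan 2004: 28,204 kg at £0.11/kg → £3102.44
9 Jan – 31 Dec 2004: 35,708 kg at £0.55/kg → £19639.40

£22741.84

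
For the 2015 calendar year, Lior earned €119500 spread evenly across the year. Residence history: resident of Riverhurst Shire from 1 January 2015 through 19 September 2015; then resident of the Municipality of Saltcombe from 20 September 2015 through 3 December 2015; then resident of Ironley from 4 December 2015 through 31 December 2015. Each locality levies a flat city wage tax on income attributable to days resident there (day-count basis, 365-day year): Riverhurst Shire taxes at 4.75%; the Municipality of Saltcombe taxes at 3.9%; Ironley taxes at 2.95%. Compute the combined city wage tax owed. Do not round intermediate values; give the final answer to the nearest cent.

Riverhurst Shire, 1 January – 19 September 2015: 262 days → €119500 × 4.75% × 262/365 = €4074.4589
The Municipality of Saltcombe, 20 September – 3 December 2015: 75 days → €119500 × 3.9% × 75/365 = €957.6370
Ironley, 4 December – 31 December 2015: 28 days → €119500 × 2.95% × 28/365 = €270.4301
Total = €5302.5260

€5302.53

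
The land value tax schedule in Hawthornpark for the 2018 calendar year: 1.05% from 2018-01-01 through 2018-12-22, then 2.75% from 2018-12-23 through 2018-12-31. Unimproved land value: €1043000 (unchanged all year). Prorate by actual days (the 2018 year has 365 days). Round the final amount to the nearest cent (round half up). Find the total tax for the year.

€11388.70

2018-01-01 to 2018-12-22: 356 days at 1.05% → €1043000 × 1.05% × 356/365 = €10681.4630
2018-12-23 to 2018-12-31: 9 days at 2.75% → €1043000 × 2.75% × 9/365 = €707.2397
Total = €11388.7027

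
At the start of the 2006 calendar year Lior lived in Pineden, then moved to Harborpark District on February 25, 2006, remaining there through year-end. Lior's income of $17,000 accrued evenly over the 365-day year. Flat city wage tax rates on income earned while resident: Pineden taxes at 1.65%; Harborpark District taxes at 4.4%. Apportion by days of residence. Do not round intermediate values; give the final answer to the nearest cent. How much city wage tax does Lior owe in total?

$677.55

Pineden, January 1 – February 24, 2006: 55 days → $17,000 × 1.65% × 55/365 = $42.2671
Harborpark District, February 25 – December 31, 2006: 310 days → $17,000 × 4.4% × 310/365 = $635.2877
Total = $677.5548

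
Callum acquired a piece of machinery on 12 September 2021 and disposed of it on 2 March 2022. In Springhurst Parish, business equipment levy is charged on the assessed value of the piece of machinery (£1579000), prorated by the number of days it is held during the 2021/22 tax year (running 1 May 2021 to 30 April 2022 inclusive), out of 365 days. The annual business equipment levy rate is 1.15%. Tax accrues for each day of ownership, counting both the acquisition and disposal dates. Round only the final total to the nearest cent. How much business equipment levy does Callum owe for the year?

£8556.88

Days held (12 September 2021 – 2 March 2022): 172 out of 365
Tax = £1579000 × 1.15% × 172/365 = £8556.8822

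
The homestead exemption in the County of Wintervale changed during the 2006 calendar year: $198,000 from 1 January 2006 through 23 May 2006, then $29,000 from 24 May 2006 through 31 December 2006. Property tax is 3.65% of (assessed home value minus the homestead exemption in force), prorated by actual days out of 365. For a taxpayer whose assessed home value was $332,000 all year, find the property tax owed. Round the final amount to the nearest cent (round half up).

1 January – 23 May 2006: 143 days, exemption $198,000 → ($332,000 − $198,000) × 3.65% × 143/365 = $1,916.2000
24 May – 31 December 2006: 222 days, exemption $29,000 → ($332,000 − $29,000) × 3.65% × 222/365 = $6,726.6000
Total = $8,642.8000

$8,642.80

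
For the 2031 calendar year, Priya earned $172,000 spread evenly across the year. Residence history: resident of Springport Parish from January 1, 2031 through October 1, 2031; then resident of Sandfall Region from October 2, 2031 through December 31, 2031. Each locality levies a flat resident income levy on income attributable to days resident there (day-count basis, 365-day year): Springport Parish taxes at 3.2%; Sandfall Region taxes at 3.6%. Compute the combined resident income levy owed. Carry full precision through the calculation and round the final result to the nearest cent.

Springport Parish, January 1 – October 1, 2031: 274 days → $172,000 × 3.2% × 274/365 = $4,131.7699
Sandfall Region, October 2 – December 31, 2031: 91 days → $172,000 × 3.6% × 91/365 = $1,543.7589
Total = $5,675.5288

$5,675.53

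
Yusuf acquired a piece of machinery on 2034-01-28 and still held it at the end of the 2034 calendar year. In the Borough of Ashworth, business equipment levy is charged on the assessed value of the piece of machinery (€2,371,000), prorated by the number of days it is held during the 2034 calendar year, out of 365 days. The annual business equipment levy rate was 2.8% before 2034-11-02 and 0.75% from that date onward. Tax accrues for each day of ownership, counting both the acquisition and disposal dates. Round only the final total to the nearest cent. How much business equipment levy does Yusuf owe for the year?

2034-01-28 to 2034-11-01: 278 days at 2.8% → €2,371,000 × 2.8% × 278/365 = €50,564.0110
2034-11-02 to 2034-12-31: 60 days at 0.75% → €2,371,000 × 0.75% × 60/365 = €2,923.1507
Total = €53,487.1616

€53,487.16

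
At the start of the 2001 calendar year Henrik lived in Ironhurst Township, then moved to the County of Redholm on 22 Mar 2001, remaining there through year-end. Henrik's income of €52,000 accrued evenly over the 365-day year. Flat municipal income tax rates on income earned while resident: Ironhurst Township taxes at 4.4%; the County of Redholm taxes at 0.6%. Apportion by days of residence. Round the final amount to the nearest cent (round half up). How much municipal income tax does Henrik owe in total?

€745.10

Ironhurst Township, 1 Jan – 21 Mar 2001: 80 days → €52,000 × 4.4% × 80/365 = €501.4795
The County of Redholm, 22 Mar – 31 Dec 2001: 285 days → €52,000 × 0.6% × 285/365 = €243.6164
Total = €745.0959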